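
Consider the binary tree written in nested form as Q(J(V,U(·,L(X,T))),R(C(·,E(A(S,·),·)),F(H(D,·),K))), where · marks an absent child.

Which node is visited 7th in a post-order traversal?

Post-order visits the left subtree, then the right subtree, then the node.
At Q: go left to J.
  At J: go left to V.
    V is a leaf — visit V.
  At J: go right to U.
    At U: no left child.
    At U: go right to L.
      At L: go left to X.
        X is a leaf — visit X.
      At L: go right to T.
        T is a leaf — visit T.
      Visit L.
    Visit U.
  Visit J.
At Q: go right to R.
  At R: go left to C.
    At C: no left child.
    At C: go right to E.
      At E: go left to A.
        At A: go left to S.
          S is a leaf — visit S.
        At A: no right child.
        Visit A.
      At E: no right child.
      Visit E.
    Visit C.
  At R: go right to F.
    At F: go left to H.
      At H: go left to D.
        D is a leaf — visit D.
      At H: no right child.
      Visit H.
    At F: go right to K.
      K is a leaf — visit K.
    Visit F.
  Visit R.
Visit Q.
Full post-order sequence: V, X, T, L, U, J, S, A, E, C, D, H, K, F, R, Q.

S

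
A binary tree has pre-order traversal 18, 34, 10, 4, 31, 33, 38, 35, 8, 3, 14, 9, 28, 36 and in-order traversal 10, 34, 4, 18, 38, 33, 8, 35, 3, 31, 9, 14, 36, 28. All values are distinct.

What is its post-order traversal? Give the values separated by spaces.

The first element of pre-order is the root; it splits in-order into left and right subtrees.
Root 18: left subtree has 3 nodes {10, 34, 4}, right has 10 {38, 33, 8, 35, 3, 31, 9, 14, 36, 28}.
  Root 34: left subtree has 1 node {10}, right has 1 {4}.
  Root 31: left subtree has 5 nodes {38, 33, 8, 35, 3}, right has 4 {9, 14, 36, 28}.
    Root 33: left subtree has 1 node {38}, right has 3 {8, 35, 3}.
      Root 35: left subtree has 1 node {8}, right has 1 {3}.
    Root 14: left subtree has 1 node {9}, right has 2 {36, 28}.
      Root 28: left subtree has 1 node {36}, right has 0 { }.

10 4 34 38 8 3 35 33 9 36 28 14 31 18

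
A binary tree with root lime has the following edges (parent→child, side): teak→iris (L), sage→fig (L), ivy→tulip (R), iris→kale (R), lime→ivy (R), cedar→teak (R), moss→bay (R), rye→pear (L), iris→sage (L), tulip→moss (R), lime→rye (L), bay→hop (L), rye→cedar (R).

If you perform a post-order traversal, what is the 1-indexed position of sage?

3

Post-order visits the left subtree, then the right subtree, then the node.
At lime: go left to rye.
  At rye: go left to pear.
    pear is a leaf — visit pear.
  At rye: go right to cedar.
    At cedar: no left child.
    At cedar: go right to teak.
      At teak: go left to iris.
        At iris: go left to sage.
          At sage: go left to fig.
            fig is a leaf — visit fig.
          At sage: no right child.
          Visit sage.
        At iris: go right to kale.
          kale is a leaf — visit kale.
        Visit iris.
      At teak: no right child.
      Visit teak.
    Visit cedar.
  Visit rye.
At lime: go right to ivy.
  At ivy: no left child.
  At ivy: go right to tulip.
    At tulip: no left child.
    At tulip: go right to moss.
      At moss: no left child.
      At moss: go right to bay.
        At bay: go left to hop.
          hop is a leaf — visit hop.
        At bay: no right child.
        Visit bay.
      Visit moss.
    Visit tulip.
  Visit ivy.
Visit lime.
Full post-order sequence: pear, fig, sage, kale, iris, teak, cedar, rye, hop, bay, moss, tulip, ivy, lime.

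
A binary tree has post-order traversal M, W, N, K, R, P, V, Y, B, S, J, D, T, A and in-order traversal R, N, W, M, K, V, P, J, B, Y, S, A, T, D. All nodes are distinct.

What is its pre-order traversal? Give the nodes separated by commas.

A, J, V, R, K, N, W, M, P, S, B, Y, T, D

The last element of post-order is the root; it splits in-order into left and right subtrees.
Root A: left subtree has 11 nodes {R, N, W, M, K, V, P, J, B, Y, S}, right has 2 {T, D}.
  Root J: left subtree has 7 nodes {R, N, W, M, K, V, P}, right has 3 {B, Y, S}.
    Root V: left subtree has 5 nodes {R, N, W, M, K}, right has 1 {P}.
      Root R: left subtree has 0 nodes { }, right has 4 {N, W, M, K}.
        Root K: left subtree has 3 nodes {N, W, M}, right has 0 { }.
          Root N: left subtree has 0 nodes { }, right has 2 {W, M}.
            Root W: left subtree has 0 nodes { }, right has 1 {M}.
    Root S: left subtree has 2 nodes {B, Y}, right has 0 { }.
      Root B: left subtree has 0 nodes { }, right has 1 {Y}.
  Root T: left subtree has 0 nodes { }, right has 1 {D}.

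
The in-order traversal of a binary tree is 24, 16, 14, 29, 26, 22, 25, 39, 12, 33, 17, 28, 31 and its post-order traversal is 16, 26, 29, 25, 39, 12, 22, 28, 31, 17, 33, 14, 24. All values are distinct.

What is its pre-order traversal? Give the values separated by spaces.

24 14 16 33 22 29 26 12 39 25 17 31 28

The last element of post-order is the root; it splits in-order into left and right subtrees.
Root 24: left subtree has 0 nodes { }, right has 12 {16, 14, 29, 26, 22, 25, 39, 12, 33, 17, 28, 31}.
  Root 14: left subtree has 1 node {16}, right has 10 {29, 26, 22, 25, 39, 12, 33, 17, 28, 31}.
    Root 33: left subtree has 6 nodes {29, 26, 22, 25, 39, 12}, right has 3 {17, 28, 31}.
      Root 22: left subtree has 2 nodes {29, 26}, right has 3 {25, 39, 12}.
        Root 29: left subtree has 0 nodes { }, right has 1 {26}.
        Root 12: left subtree has 2 nodes {25, 39}, right has 0 { }.
          Root 39: left subtree has 1 node {25}, right has 0 { }.
      Root 17: left subtree has 0 nodes { }, right has 2 {28, 31}.
        Root 31: left subtree has 1 node {28}, right has 0 { }.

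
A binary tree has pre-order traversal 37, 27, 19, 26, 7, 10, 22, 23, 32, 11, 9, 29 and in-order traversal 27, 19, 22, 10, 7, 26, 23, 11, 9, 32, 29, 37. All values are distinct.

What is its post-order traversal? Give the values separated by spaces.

22 10 7 9 11 29 32 23 26 19 27 37

The first element of pre-order is the root; it splits in-order into left and right subtrees.
Root 37: left subtree has 11 nodes {27, 19, 22, 10, 7, 26, 23, 11, 9, 32, 29}, right has 0 { }.
  Root 27: left subtree has 0 nodes { }, right has 10 {19, 22, 10, 7, 26, 23, 11, 9, 32, 29}.
    Root 19: left subtree has 0 nodes { }, right has 9 {22, 10, 7, 26, 23, 11, 9, 32, 29}.
      Root 26: left subtree has 3 nodes {22, 10, 7}, right has 5 {23, 11, 9, 32, 29}.
        Root 7: left subtree has 2 nodes {22, 10}, right has 0 { }.
          Root 10: left subtree has 1 node {22}, right has 0 { }.
        Root 23: left subtree has 0 nodes { }, right has 4 {11, 9, 32, 29}.
          Root 32: left subtree has 2 nodes {11, 9}, right has 1 {29}.
            Root 11: left subtree has 0 nodes { }, right has 1 {9}.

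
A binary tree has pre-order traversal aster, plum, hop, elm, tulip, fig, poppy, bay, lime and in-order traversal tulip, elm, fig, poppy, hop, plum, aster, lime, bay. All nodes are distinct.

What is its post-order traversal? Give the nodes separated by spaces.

tulip poppy fig elm hop plum lime bay aster

The first element of pre-order is the root; it splits in-order into left and right subtrees.
Root aster: left subtree has 6 nodes {tulip, elm, fig, poppy, hop, plum}, right has 2 {lime, bay}.
  Root plum: left subtree has 5 nodes {tulip, elm, fig, poppy, hop}, right has 0 { }.
    Root hop: left subtree has 4 nodes {tulip, elm, fig, poppy}, right has 0 { }.
      Root elm: left subtree has 1 node {tulip}, right has 2 {fig, poppy}.
        Root fig: left subtree has 0 nodes { }, right has 1 {poppy}.
  Root bay: left subtree has 1 node {lime}, right has 0 { }.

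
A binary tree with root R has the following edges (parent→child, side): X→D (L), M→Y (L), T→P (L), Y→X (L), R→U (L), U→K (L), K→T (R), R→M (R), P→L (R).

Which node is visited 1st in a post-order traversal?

Post-order visits the left subtree, then the right subtree, then the node.
At R: go left to U.
  At U: go left to K.
    At K: no left child.
    At K: go right to T.
      At T: go left to P.
        At P: no left child.
        At P: go right to L.
          L is a leaf — visit L.
        Visit P.
      At T: no right child.
      Visit T.
    Visit K.
  At U: no right child.
  Visit U.
At R: go right to M.
  At M: go left to Y.
    At Y: go left to X.
      At X: go left to D.
        D is a leaf — visit D.
      At X: no right child.
      Visit X.
    At Y: no right child.
    Visit Y.
  At M: no right child.
  Visit M.
Visit R.
Full post-order sequence: L, P, T, K, U, D, X, Y, M, R.

L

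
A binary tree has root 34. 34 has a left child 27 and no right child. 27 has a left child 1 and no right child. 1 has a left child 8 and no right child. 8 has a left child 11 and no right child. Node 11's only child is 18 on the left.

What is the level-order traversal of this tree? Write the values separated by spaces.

34 27 1 8 11 18

Level-order visits nodes level by level from the root, left to right within each level.
Level 0: 34
Level 1: 27
Level 2: 1
Level 3: 8
Level 4: 11
Level 5: 18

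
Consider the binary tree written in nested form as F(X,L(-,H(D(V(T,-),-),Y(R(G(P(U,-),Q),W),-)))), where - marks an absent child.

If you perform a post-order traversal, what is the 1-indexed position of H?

Post-order visits the left subtree, then the right subtree, then the node.
At F: go left to X.
  X is a leaf — visit X.
At F: go right to L.
  At L: no left child.
  At L: go right to H.
    At H: go left to D.
      At D: go left to V.
        At V: go left to T.
          T is a leaf — visit T.
        At V: no right child.
        Visit V.
      At D: no right child.
      Visit D.
    At H: go right to Y.
      At Y: go left to R.
        At R: go left to G.
          At G: go left to P.
            At P: go left to U.
              U is a leaf — visit U.
            At P: no right child.
            Visit P.
          At G: go right to Q.
            Q is a leaf — visit Q.
          Visit G.
        At R: go right to W.
          W is a leaf — visit W.
        Visit R.
      At Y: no right child.
      Visit Y.
    Visit H.
  Visit L.
Visit F.
Full post-order sequence: X, T, V, D, U, P, Q, G, W, R, Y, H, L, F.

12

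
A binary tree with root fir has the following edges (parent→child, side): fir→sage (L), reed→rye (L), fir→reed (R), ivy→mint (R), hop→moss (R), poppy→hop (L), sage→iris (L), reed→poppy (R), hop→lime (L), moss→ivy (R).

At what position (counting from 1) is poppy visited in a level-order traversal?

6

Level-order visits nodes level by level from the root, left to right within each level.
Level 0: fir
Level 1: sage, reed
Level 2: iris, rye, poppy
Level 3: hop
Level 4: lime, moss
Level 5: ivy
Level 6: mint
Full level-order sequence: fir, sage, reed, iris, rye, poppy, hop, lime, moss, ivy, mint.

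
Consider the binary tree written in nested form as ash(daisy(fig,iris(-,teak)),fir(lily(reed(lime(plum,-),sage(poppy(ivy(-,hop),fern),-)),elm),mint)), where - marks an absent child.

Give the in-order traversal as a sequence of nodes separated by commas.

fig, daisy, iris, teak, ash, plum, lime, reed, ivy, hop, poppy, fern, sage, lily, elm, fir, mint

In-order visits the left subtree, then the node, then the right subtree.
At ash: go left to daisy.
  At daisy: go left to fig.
    fig is a leaf — visit fig.
  Visit daisy.
  At daisy: go right to iris.
    At iris: no left child.
    Visit iris.
    At iris: go right to teak.
      teak is a leaf — visit teak.
Visit ash.
At ash: go right to fir.
  At fir: go left to lily.
    At lily: go left to reed.
      At reed: go left to lime.
        At lime: go left to plum.
          plum is a leaf — visit plum.
        Visit lime.
        At lime: no right child.
      Visit reed.
      At reed: go right to sage.
        At sage: go left to poppy.
          At poppy: go left to ivy.
            At ivy: no left child.
            Visit ivy.
            At ivy: go right to hop.
              hop is a leaf — visit hop.
          Visit poppy.
          At poppy: go right to fern.
            fern is a leaf — visit fern.
        Visit sage.
        At sage: no right child.
    Visit lily.
    At lily: go right to elm.
      elm is a leaf — visit elm.
  Visit fir.
  At fir: go right to mint.
    mint is a leaf — visit mint.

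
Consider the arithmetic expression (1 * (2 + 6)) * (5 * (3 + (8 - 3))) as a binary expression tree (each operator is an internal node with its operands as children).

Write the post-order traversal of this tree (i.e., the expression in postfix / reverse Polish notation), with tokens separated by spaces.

1 2 6 + * 5 3 8 3 - + * *

Post-order on an expression tree gives postfix notation: for each operator, emit left operand, right operand, then the operator.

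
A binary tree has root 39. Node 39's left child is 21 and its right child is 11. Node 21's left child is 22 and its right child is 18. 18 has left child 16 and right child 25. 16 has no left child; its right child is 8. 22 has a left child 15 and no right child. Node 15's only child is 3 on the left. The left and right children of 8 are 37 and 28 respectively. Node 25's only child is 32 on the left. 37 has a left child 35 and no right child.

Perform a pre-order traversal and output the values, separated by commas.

39, 21, 22, 15, 3, 18, 16, 8, 37, 35, 28, 25, 32, 11

Pre-order visits the node, then its left subtree, then its right subtree.
Visit 39.
At 39: go left to 21.
  Visit 21.
  At 21: go left to 22.
    Visit 22.
    At 22: go left to 15.
      Visit 15.
      At 15: go left to 3.
        3 is a leaf — visit 3.
      At 15: no right child.
    At 22: no right child.
  At 21: go right to 18.
    Visit 18.
    At 18: go left to 16.
      Visit 16.
      At 16: no left child.
      At 16: go right to 8.
        Visit 8.
        At 8: go left to 37.
          Visit 37.
          At 37: go left to 35.
            35 is a leaf — visit 35.
          At 37: no right child.
        At 8: go right to 28.
          28 is a leaf — visit 28.
    At 18: go right to 25.
      Visit 25.
      At 25: go left to 32.
        32 is a leaf — visit 32.
      At 25: no right child.
At 39: go right to 11.
  11 is a leaf — visit 11.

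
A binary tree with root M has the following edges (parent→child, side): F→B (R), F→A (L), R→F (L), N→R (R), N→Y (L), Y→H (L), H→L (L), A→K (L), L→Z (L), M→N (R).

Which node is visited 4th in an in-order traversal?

In-order visits the left subtree, then the node, then the right subtree.
At M: no left child.
Visit M.
At M: go right to N.
  At N: go left to Y.
    At Y: go left to H.
      At H: go left to L.
        At L: go left to Z.
          Z is a leaf — visit Z.
        Visit L.
        At L: no right child.
      Visit H.
      At H: no right child.
    Visit Y.
    At Y: no right child.
  Visit N.
  At N: go right to R.
    At R: go left to F.
      At F: go left to A.
        At A: go left to K.
          K is a leaf — visit K.
        Visit A.
        At A: no right child.
      Visit F.
      At F: go right to B.
        B is a leaf — visit B.
    Visit R.
    At R: no right child.
Full in-order sequence: M, Z, L, H, Y, N, K, A, F, B, R.

H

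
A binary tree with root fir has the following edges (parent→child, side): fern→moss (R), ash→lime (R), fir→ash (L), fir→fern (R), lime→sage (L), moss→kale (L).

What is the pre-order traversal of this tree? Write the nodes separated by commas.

fir, ash, lime, sage, fern, moss, kale

Pre-order visits the node, then its left subtree, then its right subtree.
Visit fir.
At fir: go left to ash.
  Visit ash.
  At ash: no left child.
  At ash: go right to lime.
    Visit lime.
    At lime: go left to sage.
      sage is a leaf — visit sage.
    At lime: no right child.
At fir: go right to fern.
  Visit fern.
  At fern: no left child.
  At fern: go right to moss.
    Visit moss.
    At moss: go left to kale.
      kale is a leaf — visit kale.
    At moss: no right child.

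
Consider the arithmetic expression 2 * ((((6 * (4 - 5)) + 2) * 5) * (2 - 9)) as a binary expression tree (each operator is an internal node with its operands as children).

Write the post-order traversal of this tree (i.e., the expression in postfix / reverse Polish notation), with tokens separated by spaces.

Post-order on an expression tree gives postfix notation: for each operator, emit left operand, right operand, then the operator.

2 6 4 5 - * 2 + 5 * 2 9 - * *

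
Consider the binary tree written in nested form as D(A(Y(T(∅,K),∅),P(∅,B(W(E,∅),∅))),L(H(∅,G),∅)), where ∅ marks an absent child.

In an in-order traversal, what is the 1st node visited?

In-order visits the left subtree, then the node, then the right subtree.
At D: go left to A.
  At A: go left to Y.
    At Y: go left to T.
      At T: no left child.
      Visit T.
      At T: go right to K.
        K is a leaf — visit K.
    Visit Y.
    At Y: no right child.
  Visit A.
  At A: go right to P.
    At P: no left child.
    Visit P.
    At P: go right to B.
      At B: go left to W.
        At W: go left to E.
          E is a leaf — visit E.
        Visit W.
        At W: no right child.
      Visit B.
      At B: no right child.
Visit D.
At D: go right to L.
  At L: go left to H.
    At H: no left child.
    Visit H.
    At H: go right to G.
      G is a leaf — visit G.
  Visit L.
  At L: no right child.
Full in-order sequence: T, K, Y, A, P, E, W, B, D, H, G, L.

T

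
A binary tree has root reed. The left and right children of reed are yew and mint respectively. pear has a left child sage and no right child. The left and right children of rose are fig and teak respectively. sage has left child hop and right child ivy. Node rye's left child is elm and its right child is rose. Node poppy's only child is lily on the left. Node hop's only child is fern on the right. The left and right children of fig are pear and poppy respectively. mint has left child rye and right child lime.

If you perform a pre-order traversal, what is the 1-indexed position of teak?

Pre-order visits the node, then its left subtree, then its right subtree.
Visit reed.
At reed: go left to yew.
  yew is a leaf — visit yew.
At reed: go right to mint.
  Visit mint.
  At mint: go left to rye.
    Visit rye.
    At rye: go left to elm.
      elm is a leaf — visit elm.
    At rye: go right to rose.
      Visit rose.
      At rose: go left to fig.
        Visit fig.
        At fig: go left to pear.
          Visit pear.
          At pear: go left to sage.
            Visit sage.
            At sage: go left to hop.
              Visit hop.
              At hop: no left child.
              At hop: go right to fern.
                fern is a leaf — visit fern.
            At sage: go right to ivy.
              ivy is a leaf — visit ivy.
          At pear: no right child.
        At fig: go right to poppy.
          Visit poppy.
          At poppy: go left to lily.
            lily is a leaf — visit lily.
          At poppy: no right child.
      At rose: go right to teak.
        teak is a leaf — visit teak.
  At mint: go right to lime.
    lime is a leaf — visit lime.
Full pre-order sequence: reed, yew, mint, rye, elm, rose, fig, pear, sage, hop, fern, ivy, poppy, lily, teak, lime.

15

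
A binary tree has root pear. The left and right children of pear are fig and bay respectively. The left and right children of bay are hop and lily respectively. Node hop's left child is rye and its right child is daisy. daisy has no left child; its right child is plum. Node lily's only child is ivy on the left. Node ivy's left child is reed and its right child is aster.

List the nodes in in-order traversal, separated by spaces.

In-order visits the left subtree, then the node, then the right subtree.
At pear: go left to fig.
  fig is a leaf — visit fig.
Visit pear.
At pear: go right to bay.
  At bay: go left to hop.
    At hop: go left to rye.
      rye is a leaf — visit rye.
    Visit hop.
    At hop: go right to daisy.
      At daisy: no left child.
      Visit daisy.
      At daisy: go right to plum.
        plum is a leaf — visit plum.
  Visit bay.
  At bay: go right to lily.
    At lily: go left to ivy.
      At ivy: go left to reed.
        reed is a leaf — visit reed.
      Visit ivy.
      At ivy: go right to aster.
        aster is a leaf — visit aster.
    Visit lily.
    At lily: no right child.

fig pear rye hop daisy plum bay reed ivy aster lily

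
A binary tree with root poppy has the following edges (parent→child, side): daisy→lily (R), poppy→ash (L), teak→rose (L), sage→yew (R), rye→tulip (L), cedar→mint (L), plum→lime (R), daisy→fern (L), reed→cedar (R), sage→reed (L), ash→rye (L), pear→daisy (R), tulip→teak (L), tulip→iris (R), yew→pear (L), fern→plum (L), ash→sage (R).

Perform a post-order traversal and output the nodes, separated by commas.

Post-order visits the left subtree, then the right subtree, then the node.
At poppy: go left to ash.
  At ash: go left to rye.
    At rye: go left to tulip.
      At tulip: go left to teak.
        At teak: go left to rose.
          rose is a leaf — visit rose.
        At teak: no right child.
        Visit teak.
      At tulip: go right to iris.
        iris is a leaf — visit iris.
      Visit tulip.
    At rye: no right child.
    Visit rye.
  At ash: go right to sage.
    At sage: go left to reed.
      At reed: no left child.
      At reed: go right to cedar.
        At cedar: go left to mint.
          mint is a leaf — visit mint.
        At cedar: no right child.
        Visit cedar.
      Visit reed.
    At sage: go right to yew.
      At yew: go left to pear.
        At pear: no left child.
        At pear: go right to daisy.
          At daisy: go left to fern.
            At fern: go left to plum.
              At plum: no left child.
              At plum: go right to lime.
                lime is a leaf — visit lime.
              Visit plum.
            At fern: no right child.
            Visit fern.
          At daisy: go right to lily.
            lily is a leaf — visit lily.
          Visit daisy.
        Visit pear.
      At yew: no right child.
      Visit yew.
    Visit sage.
  Visit ash.
At poppy: no right child.
Visit poppy.

rose, teak, iris, tulip, rye, mint, cedar, reed, lime, plum, fern, lily, daisy, pear, yew, sage, ash, poppy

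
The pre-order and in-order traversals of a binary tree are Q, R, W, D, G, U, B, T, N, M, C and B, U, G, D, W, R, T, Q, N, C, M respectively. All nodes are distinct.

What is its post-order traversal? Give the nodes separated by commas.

B, U, G, D, W, T, R, C, M, N, Q

The first element of pre-order is the root; it splits in-order into left and right subtrees.
Root Q: left subtree has 7 nodes {B, U, G, D, W, R, T}, right has 3 {N, C, M}.
  Root R: left subtree has 5 nodes {B, U, G, D, W}, right has 1 {T}.
    Root W: left subtree has 4 nodes {B, U, G, D}, right has 0 { }.
      Root D: left subtree has 3 nodes {B, U, G}, right has 0 { }.
        Root G: left subtree has 2 nodes {B, U}, right has 0 { }.
          Root U: left subtree has 1 node {B}, right has 0 { }.
  Root N: left subtree has 0 nodes { }, right has 2 {C, M}.
    Root M: left subtree has 1 node {C}, right has 0 { }.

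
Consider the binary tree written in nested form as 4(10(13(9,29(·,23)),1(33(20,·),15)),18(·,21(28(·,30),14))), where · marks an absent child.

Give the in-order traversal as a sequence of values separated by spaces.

In-order visits the left subtree, then the node, then the right subtree.
At 4: go left to 10.
  At 10: go left to 13.
    At 13: go left to 9.
      9 is a leaf — visit 9.
    Visit 13.
    At 13: go right to 29.
      At 29: no left child.
      Visit 29.
      At 29: go right to 23.
        23 is a leaf — visit 23.
  Visit 10.
  At 10: go right to 1.
    At 1: go left to 33.
      At 33: go left to 20.
        20 is a leaf — visit 20.
      Visit 33.
      At 33: no right child.
    Visit 1.
    At 1: go right to 15.
      15 is a leaf — visit 15.
Visit 4.
At 4: go right to 18.
  At 18: no left child.
  Visit 18.
  At 18: go right to 21.
    At 21: go left to 28.
      At 28: no left child.
      Visit 28.
      At 28: go right to 30.
        30 is a leaf — visit 30.
    Visit 21.
    At 21: go right to 14.
      14 is a leaf — visit 14.

9 13 29 23 10 20 33 1 15 4 18 28 30 21 14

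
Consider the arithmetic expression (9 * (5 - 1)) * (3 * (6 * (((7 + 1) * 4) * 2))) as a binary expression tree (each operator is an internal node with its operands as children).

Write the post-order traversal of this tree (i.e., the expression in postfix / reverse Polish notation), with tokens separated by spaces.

Post-order on an expression tree gives postfix notation: for each operator, emit left operand, right operand, then the operator.

9 5 1 - * 3 6 7 1 + 4 * 2 * * * *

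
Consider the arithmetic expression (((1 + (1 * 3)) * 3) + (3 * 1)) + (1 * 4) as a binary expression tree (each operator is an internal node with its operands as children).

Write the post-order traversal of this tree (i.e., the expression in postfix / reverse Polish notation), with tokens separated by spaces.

1 1 3 * + 3 * 3 1 * + 1 4 * +

Post-order on an expression tree gives postfix notation: for each operator, emit left operand, right operand, then the operator.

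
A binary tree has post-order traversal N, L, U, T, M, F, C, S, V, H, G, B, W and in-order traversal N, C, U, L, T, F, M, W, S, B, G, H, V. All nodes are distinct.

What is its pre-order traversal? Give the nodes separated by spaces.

W C N F T U L M B S G H V

The last element of post-order is the root; it splits in-order into left and right subtrees.
Root W: left subtree has 7 nodes {N, C, U, L, T, F, M}, right has 5 {S, B, G, H, V}.
  Root C: left subtree has 1 node {N}, right has 5 {U, L, T, F, M}.
    Root F: left subtree has 3 nodes {U, L, T}, right has 1 {M}.
      Root T: left subtree has 2 nodes {U, L}, right has 0 { }.
        Root U: left subtree has 0 nodes { }, right has 1 {L}.
  Root B: left subtree has 1 node {S}, right has 3 {G, H, V}.
    Root G: left subtree has 0 nodes { }, right has 2 {H, V}.
      Root H: left subtree has 0 nodes { }, right has 1 {V}.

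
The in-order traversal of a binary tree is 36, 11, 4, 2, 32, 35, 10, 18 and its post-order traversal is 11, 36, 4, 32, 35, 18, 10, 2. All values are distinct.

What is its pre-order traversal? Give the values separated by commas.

The last element of post-order is the root; it splits in-order into left and right subtrees.
Root 2: left subtree has 3 nodes {36, 11, 4}, right has 4 {32, 35, 10, 18}.
  Root 4: left subtree has 2 nodes {36, 11}, right has 0 { }.
    Root 36: left subtree has 0 nodes { }, right has 1 {11}.
  Root 10: left subtree has 2 nodes {32, 35}, right has 1 {18}.
    Root 35: left subtree has 1 node {32}, right has 0 { }.

2, 4, 36, 11, 10, 35, 32, 18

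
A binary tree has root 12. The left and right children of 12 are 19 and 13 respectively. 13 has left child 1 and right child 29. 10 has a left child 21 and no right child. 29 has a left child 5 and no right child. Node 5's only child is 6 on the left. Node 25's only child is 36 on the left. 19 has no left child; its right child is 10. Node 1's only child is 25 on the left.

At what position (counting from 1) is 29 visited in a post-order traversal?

9

Post-order visits the left subtree, then the right subtree, then the node.
At 12: go left to 19.
  At 19: no left child.
  At 19: go right to 10.
    At 10: go left to 21.
      21 is a leaf — visit 21.
    At 10: no right child.
    Visit 10.
  Visit 19.
At 12: go right to 13.
  At 13: go left to 1.
    At 1: go left to 25.
      At 25: go left to 36.
        36 is a leaf — visit 36.
      At 25: no right child.
      Visit 25.
    At 1: no right child.
    Visit 1.
  At 13: go right to 29.
    At 29: go left to 5.
      At 5: go left to 6.
        6 is a leaf — visit 6.
      At 5: no right child.
      Visit 5.
    At 29: no right child.
    Visit 29.
  Visit 13.
Visit 12.
Full post-order sequence: 21, 10, 19, 36, 25, 1, 6, 5, 29, 13, 12.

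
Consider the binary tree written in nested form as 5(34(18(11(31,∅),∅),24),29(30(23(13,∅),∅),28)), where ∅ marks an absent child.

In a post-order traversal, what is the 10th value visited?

29

Post-order visits the left subtree, then the right subtree, then the node.
At 5: go left to 34.
  At 34: go left to 18.
    At 18: go left to 11.
      At 11: go left to 31.
        31 is a leaf — visit 31.
      At 11: no right child.
      Visit 11.
    At 18: no right child.
    Visit 18.
  At 34: go right to 24.
    24 is a leaf — visit 24.
  Visit 34.
At 5: go right to 29.
  At 29: go left to 30.
    At 30: go left to 23.
      At 23: go left to 13.
        13 is a leaf — visit 13.
      At 23: no right child.
      Visit 23.
    At 30: no right child.
    Visit 30.
  At 29: go right to 28.
    28 is a leaf — visit 28.
  Visit 29.
Visit 5.
Full post-order sequence: 31, 11, 18, 24, 34, 13, 23, 30, 28, 29, 5.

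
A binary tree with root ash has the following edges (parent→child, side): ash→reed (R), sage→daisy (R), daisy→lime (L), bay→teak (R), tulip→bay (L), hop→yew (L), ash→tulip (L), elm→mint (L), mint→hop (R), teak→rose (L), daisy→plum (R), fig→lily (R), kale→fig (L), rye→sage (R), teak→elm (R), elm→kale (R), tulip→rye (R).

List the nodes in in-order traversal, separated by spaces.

bay rose teak mint yew hop elm fig lily kale tulip rye sage lime daisy plum ash reed

In-order visits the left subtree, then the node, then the right subtree.
At ash: go left to tulip.
  At tulip: go left to bay.
    At bay: no left child.
    Visit bay.
    At bay: go right to teak.
      At teak: go left to rose.
        rose is a leaf — visit rose.
      Visit teak.
      At teak: go right to elm.
        At elm: go left to mint.
          At mint: no left child.
          Visit mint.
          At mint: go right to hop.
            At hop: go left to yew.
              yew is a leaf — visit yew.
            Visit hop.
            At hop: no right child.
        Visit elm.
        At elm: go right to kale.
          At kale: go left to fig.
            At fig: no left child.
            Visit fig.
            At fig: go right to lily.
              lily is a leaf — visit lily.
          Visit kale.
          At kale: no right child.
  Visit tulip.
  At tulip: go right to rye.
    At rye: no left child.
    Visit rye.
    At rye: go right to sage.
      At sage: no left child.
      Visit sage.
      At sage: go right to daisy.
        At daisy: go left to lime.
          lime is a leaf — visit lime.
        Visit daisy.
        At daisy: go right to plum.
          plum is a leaf — visit plum.
Visit ash.
At ash: go right to reed.
  reed is a leaf — visit reed.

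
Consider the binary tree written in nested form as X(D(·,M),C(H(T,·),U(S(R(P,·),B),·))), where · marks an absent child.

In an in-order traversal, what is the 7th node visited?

In-order visits the left subtree, then the node, then the right subtree.
At X: go left to D.
  At D: no left child.
  Visit D.
  At D: go right to M.
    M is a leaf — visit M.
Visit X.
At X: go right to C.
  At C: go left to H.
    At H: go left to T.
      T is a leaf — visit T.
    Visit H.
    At H: no right child.
  Visit C.
  At C: go right to U.
    At U: go left to S.
      At S: go left to R.
        At R: go left to P.
          P is a leaf — visit P.
        Visit R.
        At R: no right child.
      Visit S.
      At S: go right to B.
        B is a leaf — visit B.
    Visit U.
    At U: no right child.
Full in-order sequence: D, M, X, T, H, C, P, R, S, B, U.

P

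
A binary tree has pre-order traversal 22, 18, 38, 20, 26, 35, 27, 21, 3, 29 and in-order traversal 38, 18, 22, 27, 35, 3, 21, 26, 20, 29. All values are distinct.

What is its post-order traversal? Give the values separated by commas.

38, 18, 27, 3, 21, 35, 26, 29, 20, 22

The first element of pre-order is the root; it splits in-order into left and right subtrees.
Root 22: left subtree has 2 nodes {38, 18}, right has 7 {27, 35, 3, 21, 26, 20, 29}.
  Root 18: left subtree has 1 node {38}, right has 0 { }.
  Root 20: left subtree has 5 nodes {27, 35, 3, 21, 26}, right has 1 {29}.
    Root 26: left subtree has 4 nodes {27, 35, 3, 21}, right has 0 { }.
      Root 35: left subtree has 1 node {27}, right has 2 {3, 21}.
        Root 21: left subtree has 1 node {3}, right has 0 { }.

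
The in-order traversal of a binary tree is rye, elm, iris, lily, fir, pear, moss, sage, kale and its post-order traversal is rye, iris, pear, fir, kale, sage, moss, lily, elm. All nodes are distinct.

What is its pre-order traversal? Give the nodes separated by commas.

elm, rye, lily, iris, moss, fir, pear, sage, kale

The last element of post-order is the root; it splits in-order into left and right subtrees.
Root elm: left subtree has 1 node {rye}, right has 7 {iris, lily, fir, pear, moss, sage, kale}.
  Root lily: left subtree has 1 node {iris}, right has 5 {fir, pear, moss, sage, kale}.
    Root moss: left subtree has 2 nodes {fir, pear}, right has 2 {sage, kale}.
      Root fir: left subtree has 0 nodes { }, right has 1 {pear}.
      Root sage: left subtree has 0 nodes { }, right has 1 {kale}.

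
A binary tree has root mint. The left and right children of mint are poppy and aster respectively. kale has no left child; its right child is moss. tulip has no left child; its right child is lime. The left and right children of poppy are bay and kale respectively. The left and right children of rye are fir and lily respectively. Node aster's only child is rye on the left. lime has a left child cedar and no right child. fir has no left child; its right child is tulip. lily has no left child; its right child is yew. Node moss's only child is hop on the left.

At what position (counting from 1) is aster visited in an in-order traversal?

In-order visits the left subtree, then the node, then the right subtree.
At mint: go left to poppy.
  At poppy: go left to bay.
    bay is a leaf — visit bay.
  Visit poppy.
  At poppy: go right to kale.
    At kale: no left child.
    Visit kale.
    At kale: go right to moss.
      At moss: go left to hop.
        hop is a leaf — visit hop.
      Visit moss.
      At moss: no right child.
Visit mint.
At mint: go right to aster.
  At aster: go left to rye.
    At rye: go left to fir.
      At fir: no left child.
      Visit fir.
      At fir: go right to tulip.
        At tulip: no left child.
        Visit tulip.
        At tulip: go right to lime.
          At lime: go left to cedar.
            cedar is a leaf — visit cedar.
          Visit lime.
          At lime: no right child.
    Visit rye.
    At rye: go right to lily.
      At lily: no left child.
      Visit lily.
      At lily: go right to yew.
        yew is a leaf — visit yew.
  Visit aster.
  At aster: no right child.
Full in-order sequence: bay, poppy, kale, hop, moss, mint, fir, tulip, cedar, lime, rye, lily, yew, aster.

14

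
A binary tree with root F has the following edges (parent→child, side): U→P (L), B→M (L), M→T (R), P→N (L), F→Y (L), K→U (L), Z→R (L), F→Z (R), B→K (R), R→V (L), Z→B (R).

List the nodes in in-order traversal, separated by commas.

Y, F, V, R, Z, M, T, B, N, P, U, K

In-order visits the left subtree, then the node, then the right subtree.
At F: go left to Y.
  Y is a leaf — visit Y.
Visit F.
At F: go right to Z.
  At Z: go left to R.
    At R: go left to V.
      V is a leaf — visit V.
    Visit R.
    At R: no right child.
  Visit Z.
  At Z: go right to B.
    At B: go left to M.
      At M: no left child.
      Visit M.
      At M: go right to T.
        T is a leaf — visit T.
    Visit B.
    At B: go right to K.
      At K: go left to U.
        At U: go left to P.
          At P: go left to N.
            N is a leaf — visit N.
          Visit P.
          At P: no right child.
        Visit U.
        At U: no right child.
      Visit K.
      At K: no right child.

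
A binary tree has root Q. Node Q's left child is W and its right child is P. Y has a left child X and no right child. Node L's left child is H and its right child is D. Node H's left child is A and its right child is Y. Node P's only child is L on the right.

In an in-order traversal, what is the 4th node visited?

A

In-order visits the left subtree, then the node, then the right subtree.
At Q: go left to W.
  W is a leaf — visit W.
Visit Q.
At Q: go right to P.
  At P: no left child.
  Visit P.
  At P: go right to L.
    At L: go left to H.
      At H: go left to A.
        A is a leaf — visit A.
      Visit H.
      At H: go right to Y.
        At Y: go left to X.
          X is a leaf — visit X.
        Visit Y.
        At Y: no right child.
    Visit L.
    At L: go right to D.
      D is a leaf — visit D.
Full in-order sequence: W, Q, P, A, H, X, Y, L, D.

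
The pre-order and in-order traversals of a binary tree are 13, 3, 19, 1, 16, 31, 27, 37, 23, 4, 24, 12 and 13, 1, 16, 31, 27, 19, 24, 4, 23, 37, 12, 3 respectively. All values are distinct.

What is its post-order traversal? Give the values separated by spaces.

The first element of pre-order is the root; it splits in-order into left and right subtrees.
Root 13: left subtree has 0 nodes { }, right has 11 {1, 16, 31, 27, 19, 24, 4, 23, 37, 12, 3}.
  Root 3: left subtree has 10 nodes {1, 16, 31, 27, 19, 24, 4, 23, 37, 12}, right has 0 { }.
    Root 19: left subtree has 4 nodes {1, 16, 31, 27}, right has 5 {24, 4, 23, 37, 12}.
      Root 1: left subtree has 0 nodes { }, right has 3 {16, 31, 27}.
        Root 16: left subtree has 0 nodes { }, right has 2 {31, 27}.
          Root 31: left subtree has 0 nodes { }, right has 1 {27}.
      Root 37: left subtree has 3 nodes {24, 4, 23}, right has 1 {12}.
        Root 23: left subtree has 2 nodes {24, 4}, right has 0 { }.
          Root 4: left subtree has 1 node {24}, right has 0 { }.

27 31 16 1 24 4 23 12 37 19 3 13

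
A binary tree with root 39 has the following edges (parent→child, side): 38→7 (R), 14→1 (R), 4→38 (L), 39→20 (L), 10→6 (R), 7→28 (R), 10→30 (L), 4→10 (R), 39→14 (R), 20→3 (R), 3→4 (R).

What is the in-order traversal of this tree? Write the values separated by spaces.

20 3 38 7 28 4 30 10 6 39 14 1

In-order visits the left subtree, then the node, then the right subtree.
At 39: go left to 20.
  At 20: no left child.
  Visit 20.
  At 20: go right to 3.
    At 3: no left child.
    Visit 3.
    At 3: go right to 4.
      At 4: go left to 38.
        At 38: no left child.
        Visit 38.
        At 38: go right to 7.
          At 7: no left child.
          Visit 7.
          At 7: go right to 28.
            28 is a leaf — visit 28.
      Visit 4.
      At 4: go right to 10.
        At 10: go left to 30.
          30 is a leaf — visit 30.
        Visit 10.
        At 10: go right to 6.
          6 is a leaf — visit 6.
Visit 39.
At 39: go right to 14.
  At 14: no left child.
  Visit 14.
  At 14: go right to 1.
    1 is a leaf — visit 1.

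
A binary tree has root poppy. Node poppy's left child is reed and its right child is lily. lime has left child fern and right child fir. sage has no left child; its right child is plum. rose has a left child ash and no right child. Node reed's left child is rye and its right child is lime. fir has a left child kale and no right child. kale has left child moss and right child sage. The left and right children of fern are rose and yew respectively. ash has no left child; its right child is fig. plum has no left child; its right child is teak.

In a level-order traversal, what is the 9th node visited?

yew

Level-order visits nodes level by level from the root, left to right within each level.
Level 0: poppy
Level 1: reed, lily
Level 2: rye, lime
Level 3: fern, fir
Level 4: rose, yew, kale
Level 5: ash, moss, sage
Level 6: fig, plum
Level 7: teak
Full level-order sequence: poppy, reed, lily, rye, lime, fern, fir, rose, yew, kale, ash, moss, sage, fig, plum, teak.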